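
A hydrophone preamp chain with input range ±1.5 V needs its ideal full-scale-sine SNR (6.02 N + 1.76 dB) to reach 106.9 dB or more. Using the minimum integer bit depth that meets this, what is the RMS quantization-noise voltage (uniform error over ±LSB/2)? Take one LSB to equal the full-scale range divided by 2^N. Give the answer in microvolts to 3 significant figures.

Span: 1.5 V − (-1.5 V) = 3 V.
N ≥ (106.9 − 1.76)/6.02 = 17.465 → N_min = 18.
LSB = 3 V / 2^18 = 11.444 µV.
σ_q = LSB/√12 = 11.444 µV/3.4641 = 3.30 µV.

3.30 µV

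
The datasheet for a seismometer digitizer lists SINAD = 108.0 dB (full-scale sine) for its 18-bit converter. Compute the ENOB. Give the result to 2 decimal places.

(108.0 − 1.76) / 6.02 = 106.24/6.02 = 17.6478 effective bits.

17.65 bits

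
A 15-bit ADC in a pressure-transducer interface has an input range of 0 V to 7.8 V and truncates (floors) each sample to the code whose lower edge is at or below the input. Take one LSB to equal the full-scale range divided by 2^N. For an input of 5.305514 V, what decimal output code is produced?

Full-scale range = 7.8 V. LSB = 7.8 V / 2^15 ≈ 238.0 µV.
V_in − V_min = 5.305514 − (0) = 5.305514 V.
Divide by LSB: 5.305514 × 32768/7.8 = 22288.6004.
Truncating gives code 22288.

22288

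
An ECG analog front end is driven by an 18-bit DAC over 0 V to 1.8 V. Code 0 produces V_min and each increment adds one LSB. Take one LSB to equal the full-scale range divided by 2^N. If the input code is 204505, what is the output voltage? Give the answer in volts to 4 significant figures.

1.404 V

Span = 1.8 V. LSB = 1.8 V / 2^18.
Output = V_min + (204505/262144) × range = 0 + 0.780125 × 1.8 V
      = 0 + 1.40422 = 1.40422 V.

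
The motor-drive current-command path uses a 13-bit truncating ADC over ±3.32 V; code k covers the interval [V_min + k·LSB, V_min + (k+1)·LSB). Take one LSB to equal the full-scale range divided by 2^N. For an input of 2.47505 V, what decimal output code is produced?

Full-scale range = 3.32 V − (-3.32 V) = 6.64 V. LSB = 6.64 V / 2^13 ≈ 0.8105 mV.
(V_in − V_min) × 2^13/range = (2.47505 − (-3.32)) × 8192/6.64 = 7149.556.
Floor → code = 7149.

7149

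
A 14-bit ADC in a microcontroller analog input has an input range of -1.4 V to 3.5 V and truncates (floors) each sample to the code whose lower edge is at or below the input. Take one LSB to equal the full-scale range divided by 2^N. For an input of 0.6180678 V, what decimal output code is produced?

6747

Range = 3.5 − (-1.4) = 4.9 V. LSB = 4.9 V / 2^14 ≈ 299.1 µV.
V_in − V_min = 0.6180678 − (-1.4) = 2.0180678 V.
Divide by LSB: 2.0180678 × 16384/4.9 = 6747.7598.
Truncating gives code 6747.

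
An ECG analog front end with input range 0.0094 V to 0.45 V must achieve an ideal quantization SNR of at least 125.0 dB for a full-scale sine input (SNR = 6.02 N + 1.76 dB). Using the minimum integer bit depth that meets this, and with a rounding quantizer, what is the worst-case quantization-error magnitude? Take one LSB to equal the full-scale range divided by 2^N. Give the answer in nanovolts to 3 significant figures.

The full-scale span is 0.45 − (0.0094) = 0.4406 V.
6.02 N + 1.76 ≥ 125.0 gives N ≥ 20.472, so the minimum integer is 21.
LSB = 0.4406 V ÷ 2^21 = 0.4406/2097152 V = 210.09 nV.
Half an LSB is 105 nV.

105 nV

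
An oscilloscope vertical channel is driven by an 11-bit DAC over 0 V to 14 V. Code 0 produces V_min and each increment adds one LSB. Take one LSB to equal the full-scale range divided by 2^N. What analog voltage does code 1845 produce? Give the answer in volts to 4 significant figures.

Span = 14 V. LSB = 14 V / 2^11.
V_out = V_min + code × LSB = 0 V + 1845 × 14 V / 2048
      = 0 + 12.6123 = 12.6123 V.

12.61 V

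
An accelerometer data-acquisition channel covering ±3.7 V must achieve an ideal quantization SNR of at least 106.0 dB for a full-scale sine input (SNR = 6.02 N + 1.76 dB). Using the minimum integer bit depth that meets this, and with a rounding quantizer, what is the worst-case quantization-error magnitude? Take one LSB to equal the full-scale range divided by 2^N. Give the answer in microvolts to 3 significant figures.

14.1 µV

Range = 3.7 − (-3.7) = 7.4 V.
6.02 N + 1.76 ≥ 106.0 gives N ≥ 17.316, so the minimum integer is 18.
Step size = 7.4/262144 V = 28.229 µV.
Half an LSB is 14.1 µV.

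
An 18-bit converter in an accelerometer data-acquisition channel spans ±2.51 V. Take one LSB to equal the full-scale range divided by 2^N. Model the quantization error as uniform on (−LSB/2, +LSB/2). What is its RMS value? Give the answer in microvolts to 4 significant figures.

5.528 µV

The full-scale span is 2.51 − (-2.51) = 5.02 V.
Step size = 5.02/262144 V = 19.1498 µV.
σ_q = LSB/√12 = 19.1498 µV/3.4641 = 5.528 µV.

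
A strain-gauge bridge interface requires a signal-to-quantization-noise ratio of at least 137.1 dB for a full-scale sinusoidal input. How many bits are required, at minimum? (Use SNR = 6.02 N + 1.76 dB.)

23 bits

Required N = ⌈(137.1 − 1.76)/6.02⌉ = ⌈22.482⌉ = 23.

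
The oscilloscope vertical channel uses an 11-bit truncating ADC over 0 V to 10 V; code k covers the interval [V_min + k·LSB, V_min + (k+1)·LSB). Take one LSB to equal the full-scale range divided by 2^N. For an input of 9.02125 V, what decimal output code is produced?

1847

Full-scale range = 10 V. LSB = 10 V / 2^11 ≈ 4.883 mV.
(V_in − V_min) × 2^11/range = (9.02125 − (0)) × 2048/10 = 1847.552.
Floor → code = 1847.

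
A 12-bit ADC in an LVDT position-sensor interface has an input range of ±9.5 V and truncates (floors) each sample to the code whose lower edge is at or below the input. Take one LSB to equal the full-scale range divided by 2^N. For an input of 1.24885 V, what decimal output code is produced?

Range = 9.5 − (-9.5) = 19 V. LSB = 19 V / 2^12 ≈ 4.639 mV.
(V_in − V_min) × 2^12/range = (1.24885 − (-9.5)) × 4096/19 = 2317.226.
Floor → code = 2317.

2317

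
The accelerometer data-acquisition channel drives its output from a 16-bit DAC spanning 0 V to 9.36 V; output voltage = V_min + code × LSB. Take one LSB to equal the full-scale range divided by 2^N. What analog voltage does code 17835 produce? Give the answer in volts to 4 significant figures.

Full-scale range = 9.36 V. LSB = 9.36 V / 2^16.
V_out = V_min + code × LSB = 0 V + 17835 × 9.36 V / 65536
      = 0 V + 2.54724 V = 2.54724 V.

2.547 V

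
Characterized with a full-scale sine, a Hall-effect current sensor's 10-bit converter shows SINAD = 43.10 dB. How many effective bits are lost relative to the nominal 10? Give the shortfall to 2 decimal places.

ENOB = (SINAD − 1.76)/6.02 = (43.10 − 1.76)/6.02 = 6.8671 bits.
10 − 6.8671 = 3.13 bits below nominal.

3.13 bits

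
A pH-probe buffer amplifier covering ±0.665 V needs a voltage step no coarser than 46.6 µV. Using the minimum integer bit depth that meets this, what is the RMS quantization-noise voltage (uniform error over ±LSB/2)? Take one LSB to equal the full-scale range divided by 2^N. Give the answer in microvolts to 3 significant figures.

11.7 µV

Span: 0.665 V − (-0.665 V) = 1.33 V.
Required number of levels: 1.33/46.6 µV = 28541; smallest N with 2^N ≥ that is 15.
LSB = 1.33 V / 2^15 = 40.588 µV.
V_rms = LSB/√12 = 11.7 µV.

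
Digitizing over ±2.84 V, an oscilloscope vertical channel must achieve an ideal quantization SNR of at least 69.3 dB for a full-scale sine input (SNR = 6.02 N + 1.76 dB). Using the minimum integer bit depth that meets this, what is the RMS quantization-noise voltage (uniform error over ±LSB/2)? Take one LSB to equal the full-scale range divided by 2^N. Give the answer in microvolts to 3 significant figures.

400 µV

Full-scale range = 2.84 V − (-2.84 V) = 5.68 V.
Required N = ⌈(69.3 − 1.76)/6.02⌉ = ⌈11.219⌉ = 12.
One LSB is 5.68 V / 4096 = 1.3867 mV.
RMS noise = LSB/√12 = 400 µV.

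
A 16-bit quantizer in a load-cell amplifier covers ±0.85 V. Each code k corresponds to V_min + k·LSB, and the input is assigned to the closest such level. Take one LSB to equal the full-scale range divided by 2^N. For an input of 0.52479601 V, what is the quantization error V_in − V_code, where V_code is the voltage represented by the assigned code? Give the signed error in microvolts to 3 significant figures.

+5.06 µV

Range = 0.85 − (-0.85) = 1.7 V. LSB = 1.7 V / 2^16 ≈ 25.94 µV.
(0.52479601 − (-0.85)) / LSB = 1.37479601 × 65536/1.7 = 52999.1949. Nearest integer: k = 52999.
V_code = V_min + k × range/2^16 = -0.85 + 52999 × 1.7/65536 = 0.52479095459 V.
e = 0.52479601 − (0.52479095459) = +5.06 µV.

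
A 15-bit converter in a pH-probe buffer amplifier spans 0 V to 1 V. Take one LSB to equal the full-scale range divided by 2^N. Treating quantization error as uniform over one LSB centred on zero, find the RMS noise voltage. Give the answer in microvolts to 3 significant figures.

8.81 µV

Span = 1 V.
LSB = 1 V ÷ 2^15 = 1/32768 V = 30.518 µV.
RMS of a uniform error over width LSB is LSB/√12 = 8.81 µV.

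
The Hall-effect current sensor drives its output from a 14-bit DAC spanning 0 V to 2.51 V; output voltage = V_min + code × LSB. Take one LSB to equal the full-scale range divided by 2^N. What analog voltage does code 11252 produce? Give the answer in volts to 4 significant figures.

Full-scale range = 2.51 V. LSB = 2.51 V / 2^14.
Output = V_min + (11252/16384) × range = 0 + 0.686768 × 2.51 V
      = 0 V + 1.72379 V = 1.72379 V.

1.724 V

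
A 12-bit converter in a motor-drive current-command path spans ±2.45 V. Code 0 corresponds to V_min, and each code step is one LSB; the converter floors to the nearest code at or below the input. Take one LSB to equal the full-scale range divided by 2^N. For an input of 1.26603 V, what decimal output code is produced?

3106

The full-scale span is 2.45 − (-2.45) = 4.9 V. LSB = 4.9 V / 2^12 ≈ 1.196 mV.
V_in − V_min = 1.26603 − (-2.45) = 3.71603 V.
Divide by LSB: 3.71603 × 4096/4.9 = 3106.2977.
Truncating gives code 3106.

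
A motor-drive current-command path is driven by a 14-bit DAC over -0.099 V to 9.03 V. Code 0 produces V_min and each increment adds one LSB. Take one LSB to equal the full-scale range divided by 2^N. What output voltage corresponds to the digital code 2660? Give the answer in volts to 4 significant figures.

Range = 9.03 − (-0.099) = 9.129 V. LSB = 9.129 V / 2^14.
V_out = V_min + code × LSB = -0.099 V + 2660 × 9.129 V / 16384
      = -0.099 V + 1.48213 V = 1.38313 V.

1.383 V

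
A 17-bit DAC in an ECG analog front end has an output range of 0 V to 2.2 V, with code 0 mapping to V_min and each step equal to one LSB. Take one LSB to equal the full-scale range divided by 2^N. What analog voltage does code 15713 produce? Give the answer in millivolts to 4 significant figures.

263.7 mV

Range is 2.2 V. LSB = 2.2 V / 2^17.
Output = V_min + (15713/131072) × range = 0 + 0.119881 × 2.2 V
      = 0 + 0.263737 = 0.263737 V.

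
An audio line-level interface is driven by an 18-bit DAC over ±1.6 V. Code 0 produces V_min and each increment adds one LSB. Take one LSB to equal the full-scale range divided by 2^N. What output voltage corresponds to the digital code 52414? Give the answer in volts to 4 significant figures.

Full-scale range = 1.6 V − (-1.6 V) = 3.2 V. LSB = 3.2 V / 2^18.
V_out = V_min + code × LSB = -1.6 V + 52414 × 3.2 V / 262144
      = -1.6 V + 0.639819 V = -0.960181 V.

-0.9602 V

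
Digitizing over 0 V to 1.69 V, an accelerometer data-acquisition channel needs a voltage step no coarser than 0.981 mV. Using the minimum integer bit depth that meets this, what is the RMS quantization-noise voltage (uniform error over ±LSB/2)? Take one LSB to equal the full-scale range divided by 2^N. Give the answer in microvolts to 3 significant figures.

Full-scale range = 1.69 V.
Need 2^N ≥ 1.69 V / 0.981 mV = 1723 → N_min = 11.
LSB = 1.69 V ÷ 2^11 = 1.69/2048 V = 0.82520 mV.
V_rms = LSB/√12 = 238 µV.

238 µV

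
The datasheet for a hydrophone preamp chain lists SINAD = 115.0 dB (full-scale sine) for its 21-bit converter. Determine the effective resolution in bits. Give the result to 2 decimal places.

(115.0 − 1.76) / 6.02 = 113.24/6.02 = 18.8106 effective bits.

18.81 bits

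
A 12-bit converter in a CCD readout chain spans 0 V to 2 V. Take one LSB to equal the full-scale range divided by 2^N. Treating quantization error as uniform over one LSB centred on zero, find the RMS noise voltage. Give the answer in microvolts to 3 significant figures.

141 µV

Full-scale range = 2 V.
LSB = 2 V ÷ 2^12 = 2/4096 V = 488.28 µV.
V_rms = LSB/√12 = 488.28 µV / √12 = 141 µV.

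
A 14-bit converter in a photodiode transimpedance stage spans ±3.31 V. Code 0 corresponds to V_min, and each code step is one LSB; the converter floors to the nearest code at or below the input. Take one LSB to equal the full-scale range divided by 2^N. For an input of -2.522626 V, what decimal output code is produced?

1948

The full-scale span is 3.31 − (-3.31) = 6.62 V. LSB = 6.62 V / 2^14 ≈ 404.1 µV.
(V_in − V_min) × 2^14/range = (-2.522626 − (-3.31)) × 16384/6.62 = 1948.691.
Floor → code = 1948.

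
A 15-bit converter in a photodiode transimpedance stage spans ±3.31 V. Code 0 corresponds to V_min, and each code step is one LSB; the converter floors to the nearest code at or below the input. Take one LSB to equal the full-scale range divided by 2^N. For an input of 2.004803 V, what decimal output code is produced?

Full-scale range = 3.31 V − (-3.31 V) = 6.62 V. LSB = 6.62 V / 2^15 ≈ 202.0 µV.
V_in − V_min = 2.004803 − (-3.31) = 5.314803 V.
Divide by LSB: 5.314803 × 32768/6.62 = 26307.4720.
Truncating gives code 26307.

26307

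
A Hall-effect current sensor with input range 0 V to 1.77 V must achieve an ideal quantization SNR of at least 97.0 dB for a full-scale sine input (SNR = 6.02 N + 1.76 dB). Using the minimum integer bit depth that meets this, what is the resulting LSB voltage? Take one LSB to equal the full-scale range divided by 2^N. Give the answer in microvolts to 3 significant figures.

27.0 µV

Full-scale range = 1.77 V.
N ≥ (97.0 − 1.76)/6.02 = 15.821 → N_min = 16.
One LSB is 1.77 V / 65536 = 27.0 µV.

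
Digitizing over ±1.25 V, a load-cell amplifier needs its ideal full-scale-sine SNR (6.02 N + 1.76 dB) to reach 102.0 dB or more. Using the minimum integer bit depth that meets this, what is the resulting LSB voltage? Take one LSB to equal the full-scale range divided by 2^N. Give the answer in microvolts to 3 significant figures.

Full-scale range = 1.25 V − (-1.25 V) = 2.5 V.
N ≥ (102.0 − 1.76)/6.02 = 16.651 → N_min = 17.
LSB = 2.5 V ÷ 2^17 = 2.5/131072 V = 19.1 µV.

19.1 µV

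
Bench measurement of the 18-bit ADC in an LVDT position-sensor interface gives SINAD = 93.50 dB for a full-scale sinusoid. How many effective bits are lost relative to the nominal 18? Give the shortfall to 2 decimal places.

Effective bits = (93.50 − 1.76)/6.02 = 15.2392.
18 − 15.2392 = 2.76 bits below nominal.

2.76 bits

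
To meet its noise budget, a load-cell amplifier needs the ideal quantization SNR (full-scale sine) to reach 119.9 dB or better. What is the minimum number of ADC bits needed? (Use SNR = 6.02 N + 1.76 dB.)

20 bits

Solving 6.02 N ≥ 119.9 − 1.76: N ≥ 19.625. Round up → N = 20.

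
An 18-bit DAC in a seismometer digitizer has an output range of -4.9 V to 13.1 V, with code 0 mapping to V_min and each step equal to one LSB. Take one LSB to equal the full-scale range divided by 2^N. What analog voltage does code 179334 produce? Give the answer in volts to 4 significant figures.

7.414 V

Range = 13.1 − (-4.9) = 18 V. LSB = 18 V / 2^18.
Output = V_min + (179334/262144) × range = -4.9 + 0.684105 × 18 V
      = -4.9 V + 12.3139 V = 7.41389 V.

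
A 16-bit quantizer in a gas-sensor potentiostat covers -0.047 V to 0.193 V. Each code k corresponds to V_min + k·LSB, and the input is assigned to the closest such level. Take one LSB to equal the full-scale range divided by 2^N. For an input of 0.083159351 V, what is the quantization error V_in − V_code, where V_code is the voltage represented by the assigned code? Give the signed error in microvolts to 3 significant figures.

The full-scale span is 0.193 − (-0.047) = 0.24 V. LSB = 0.24 V / 2^16 ≈ 3.662 µV.
(0.083159351 − (-0.047)) / LSB = 0.130159351 × 65536/0.24 = 35542.1801. Nearest integer: k = 35542.
V_code = V_min + k × range/2^16 = -0.047 + 35542 × 0.24/65536 = 0.083158691406 V.
V_in − V_code = 0.083159351 − (0.083158691406) = +0.660 µV.

+0.660 µV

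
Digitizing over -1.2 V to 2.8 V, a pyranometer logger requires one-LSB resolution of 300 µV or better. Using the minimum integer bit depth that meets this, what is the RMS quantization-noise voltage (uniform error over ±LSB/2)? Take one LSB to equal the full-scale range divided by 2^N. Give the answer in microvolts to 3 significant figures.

Range = 2.8 − (-1.2) = 4 V.
Need 2^N ≥ 4 V / 300 µV = 13330 → N_min = 14.
One LSB is 4 V / 16384 = 244.14 µV.
RMS noise = LSB/√12 = 70.5 µV.

70.5 µV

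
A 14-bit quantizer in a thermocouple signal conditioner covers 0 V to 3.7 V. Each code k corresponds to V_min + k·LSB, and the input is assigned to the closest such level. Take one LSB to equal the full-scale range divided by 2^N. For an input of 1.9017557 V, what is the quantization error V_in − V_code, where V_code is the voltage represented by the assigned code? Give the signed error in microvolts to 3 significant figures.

Range is 3.7 V. LSB = 3.7 V / 2^14 ≈ 225.8 µV.
Position in LSBs: (1.9017557 − (0)) × 16384/3.7 = 8421.1798; rounding gives k = 8421.
V_code = V_min + k × range/2^14 = 0 + 8421 × 3.7/16384 = 1.9017150879 V.
V_in − V_code = 1.9017557 − (1.9017150879) = +40.6 µV.

+40.6 µV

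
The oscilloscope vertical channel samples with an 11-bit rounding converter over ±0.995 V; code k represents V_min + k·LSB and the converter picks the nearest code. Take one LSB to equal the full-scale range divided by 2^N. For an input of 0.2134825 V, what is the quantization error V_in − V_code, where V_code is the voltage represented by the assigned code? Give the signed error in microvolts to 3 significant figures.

Range = 0.995 − (-0.995) = 1.99 V. LSB = 1.99 V / 2^11 ≈ 0.9717 mV.
(V_in − V_min)/LSB = (0.2134825 − (-0.995)) × 2048/1.99 = 1243.7046 → nearest code k = 1244.
Reconstructed level: -0.995 + 1244 × 1.99/2048 V = 0.2137695313 V.
V_in − V_code = 0.2134825 − (0.2137695313) = −287 µV.

−287 µV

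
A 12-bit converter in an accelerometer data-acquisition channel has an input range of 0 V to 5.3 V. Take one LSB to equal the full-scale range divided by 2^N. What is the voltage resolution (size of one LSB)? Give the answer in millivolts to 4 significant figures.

Span = 5.3 V.
There are 2^12 = 4096 steps.
LSB = 5.3 V ÷ 2^12 = 5.3/4096 V = 1.294 mV.

1.294 mV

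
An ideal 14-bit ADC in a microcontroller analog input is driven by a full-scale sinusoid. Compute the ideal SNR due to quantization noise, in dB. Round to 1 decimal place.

86.0 dB

6.02(14) + 1.76 = 84.28 + 1.76 = 86.04 dB.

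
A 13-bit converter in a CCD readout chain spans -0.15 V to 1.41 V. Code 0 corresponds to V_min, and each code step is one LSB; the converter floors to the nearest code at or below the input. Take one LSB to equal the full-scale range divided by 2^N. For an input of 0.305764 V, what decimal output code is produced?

The full-scale span is 1.41 − (-0.15) = 1.56 V. LSB = 1.56 V / 2^13 ≈ 190.4 µV.
V_in − V_min = 0.305764 − (-0.15) = 0.455764 V.
Divide by LSB: 0.455764 × 8192/1.56 = 2393.3453.
Truncating gives code 2393.

2393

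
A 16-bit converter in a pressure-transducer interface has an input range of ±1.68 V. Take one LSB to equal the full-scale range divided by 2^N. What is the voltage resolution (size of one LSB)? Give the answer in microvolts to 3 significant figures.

51.3 µV

The full-scale span is 1.68 − (-1.68) = 3.36 V.
There are 2^16 = 65536 steps.
Step size = 3.36/65536 V = 51.3 µV.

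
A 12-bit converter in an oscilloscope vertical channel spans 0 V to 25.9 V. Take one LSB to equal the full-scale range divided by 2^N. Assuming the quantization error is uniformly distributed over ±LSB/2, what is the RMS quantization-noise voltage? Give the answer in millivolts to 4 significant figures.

1.825 mV

Span = 25.9 V.
LSB = 25.9 V ÷ 2^12 = 25.9/4096 V = 6.32324 mV.
For a uniform distribution on [−LSB/2, +LSB/2], V_rms = LSB/√12 = 6.32324 mV/3.4641 = 1.825 mV.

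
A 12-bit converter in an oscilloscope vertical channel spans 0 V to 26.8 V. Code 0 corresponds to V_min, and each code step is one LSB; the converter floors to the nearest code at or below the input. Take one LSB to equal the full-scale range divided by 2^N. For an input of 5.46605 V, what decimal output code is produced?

Range is 26.8 V. LSB = 26.8 V / 2^12 ≈ 6.543 mV.
code = ⌊(V_in − V_min)/LSB⌋ = ⌊(V_in − V_min) × 2^12 / range⌋
     = ⌊(5.46605 − (0)) × 4096 / 26.8⌋ = ⌊5.46605 × 4096/26.8⌋
     = ⌊835.408⌋ = 835.

835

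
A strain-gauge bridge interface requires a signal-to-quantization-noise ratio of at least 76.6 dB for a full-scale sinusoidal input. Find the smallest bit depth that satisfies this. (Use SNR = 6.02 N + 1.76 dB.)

Solving 6.02 N ≥ 76.6 − 1.76: N ≥ 12.432. Round up → N = 13.

13 bits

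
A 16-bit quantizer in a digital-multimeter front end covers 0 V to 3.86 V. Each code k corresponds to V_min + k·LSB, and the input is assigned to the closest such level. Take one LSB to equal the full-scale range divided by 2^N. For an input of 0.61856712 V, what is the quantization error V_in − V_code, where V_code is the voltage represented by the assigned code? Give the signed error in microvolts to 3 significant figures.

Full-scale range = 3.86 V. LSB = 3.86 V / 2^16 ≈ 58.90 µV.
(0.61856712 − (0)) / LSB = 0.61856712 × 65536/3.86 = 10502.1800. Nearest integer: k = 10502.
V_code = 0 + (10502/65536) × 3.86 = 0.61855651855 V.
e = 0.61856712 − (0.61855651855) = +10.6 µV.

+10.6 µV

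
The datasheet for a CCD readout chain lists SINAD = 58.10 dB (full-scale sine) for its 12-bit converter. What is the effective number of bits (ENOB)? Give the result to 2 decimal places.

9.36 bits

(58.10 − 1.76) / 6.02 = 56.34/6.02 = 9.3588 effective bits.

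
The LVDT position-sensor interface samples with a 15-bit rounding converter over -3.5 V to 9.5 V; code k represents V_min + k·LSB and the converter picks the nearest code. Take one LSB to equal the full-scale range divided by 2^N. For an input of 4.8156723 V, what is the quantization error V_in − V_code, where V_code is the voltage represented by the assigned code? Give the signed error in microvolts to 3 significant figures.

Range = 9.5 − (-3.5) = 13 V. LSB = 13 V / 2^15 ≈ 396.7 µV.
(V_in − V_min)/LSB = (4.8156723 − (-3.5)) × 32768/13 = 20960.6115 → nearest code k = 20961.
Reconstructed level: -3.5 + 20961 × 13/32768 V = 4.8158264160 V.
V_in − V_code = 4.8156723 − (4.8158264160) = −154 µV.

−154 µV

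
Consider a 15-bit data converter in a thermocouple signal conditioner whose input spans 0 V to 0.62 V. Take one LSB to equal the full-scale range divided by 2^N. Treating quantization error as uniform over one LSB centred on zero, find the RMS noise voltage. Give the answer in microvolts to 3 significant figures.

5.46 µV

Full-scale range = 0.62 V.
Step size = 0.62/32768 V = 18.921 µV.
V_rms = LSB/√12 = 18.921 µV / √12 = 5.46 µV.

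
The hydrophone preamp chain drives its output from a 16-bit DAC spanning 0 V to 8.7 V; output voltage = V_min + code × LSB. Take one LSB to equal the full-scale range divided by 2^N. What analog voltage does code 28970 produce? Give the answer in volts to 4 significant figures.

3.846 V

Range is 8.7 V. LSB = 8.7 V / 2^16.
V_out = V_min + code × LSB = 0 V + 28970 × 8.7 V / 65536
      = 0 V + 3.84581 V = 3.84581 V.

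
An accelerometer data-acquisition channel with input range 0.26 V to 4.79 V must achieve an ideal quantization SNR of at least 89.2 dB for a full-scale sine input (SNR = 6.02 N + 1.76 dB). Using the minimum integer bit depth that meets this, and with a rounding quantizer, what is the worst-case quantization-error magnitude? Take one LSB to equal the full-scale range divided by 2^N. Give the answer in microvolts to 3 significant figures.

The full-scale span is 4.79 − (0.26) = 4.53 V.
N ≥ (89.2 − 1.76)/6.02 = 14.525 → N_min = 15.
One LSB is 4.53 V / 32768 = 138.24 µV.
Half an LSB is 69.1 µV.

69.1 µV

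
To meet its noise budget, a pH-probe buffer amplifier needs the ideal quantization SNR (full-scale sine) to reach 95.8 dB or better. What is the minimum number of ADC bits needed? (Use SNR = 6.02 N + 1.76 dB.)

Solving 6.02 N ≥ 95.8 − 1.76: N ≥ 15.621. Round up → N = 16.

16 bits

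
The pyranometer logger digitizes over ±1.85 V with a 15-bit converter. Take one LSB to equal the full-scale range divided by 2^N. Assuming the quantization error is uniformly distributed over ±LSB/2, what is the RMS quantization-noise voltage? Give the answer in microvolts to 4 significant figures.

32.60 µV

The full-scale span is 1.85 − (-1.85) = 3.7 V.
Step size = 3.7/32768 V = 112.915 µV.
For a uniform distribution on [−LSB/2, +LSB/2], V_rms = LSB/√12 = 112.915 µV/3.4641 = 32.60 µV.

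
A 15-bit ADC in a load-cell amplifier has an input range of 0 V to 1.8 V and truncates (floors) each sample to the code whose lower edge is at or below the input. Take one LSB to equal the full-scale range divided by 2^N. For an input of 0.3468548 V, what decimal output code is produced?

6314

Range is 1.8 V. LSB = 1.8 V / 2^15 ≈ 54.93 µV.
code = ⌊(V_in − V_min)/LSB⌋ = ⌊(V_in − V_min) × 2^15 / range⌋
     = ⌊(0.3468548 − (0)) × 32768 / 1.8⌋ = ⌊0.3468548 × 32768/1.8⌋
     = ⌊6314.299⌋ = 6314.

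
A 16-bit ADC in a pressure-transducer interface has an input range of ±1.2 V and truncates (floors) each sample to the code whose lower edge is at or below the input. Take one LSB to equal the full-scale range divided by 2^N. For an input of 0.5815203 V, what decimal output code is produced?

48647

Range = 1.2 − (-1.2) = 2.4 V. LSB = 2.4 V / 2^16 ≈ 36.62 µV.
(V_in − V_min) × 2^16/range = (0.5815203 − (-1.2)) × 65536/2.4 = 48647.381.
Floor → code = 48647.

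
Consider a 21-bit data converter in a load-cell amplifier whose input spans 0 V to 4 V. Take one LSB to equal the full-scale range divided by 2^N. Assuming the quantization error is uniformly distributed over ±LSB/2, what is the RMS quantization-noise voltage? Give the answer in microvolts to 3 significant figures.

0.551 µV

Full-scale range = 4 V.
Step size = 4/2097152 V = 1.9073 µV.
σ_q = LSB/√12 = 1.9073 µV/3.4641 = 0.551 µV.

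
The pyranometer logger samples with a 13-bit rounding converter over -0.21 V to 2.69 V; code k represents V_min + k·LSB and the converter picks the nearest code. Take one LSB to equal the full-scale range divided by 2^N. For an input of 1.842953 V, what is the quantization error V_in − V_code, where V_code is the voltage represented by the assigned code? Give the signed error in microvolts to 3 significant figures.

+84.3 µV

Full-scale range = 2.69 V − (-0.21 V) = 2.9 V. LSB = 2.9 V / 2^13 ≈ 354.0 µV.
(1.842953 − (-0.21)) / LSB = 2.052953 × 8192/2.9 = 5799.2383. Nearest integer: k = 5799.
V_code = -0.21 + (5799/8192) × 2.9 = 1.842868652 V.
e = 1.842953 − (1.842868652) = +84.3 µV.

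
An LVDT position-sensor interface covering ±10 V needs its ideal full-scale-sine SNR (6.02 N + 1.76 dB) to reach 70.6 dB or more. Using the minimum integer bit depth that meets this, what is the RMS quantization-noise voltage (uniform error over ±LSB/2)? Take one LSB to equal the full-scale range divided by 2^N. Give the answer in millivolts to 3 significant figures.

Span: 10 V − (-10 V) = 20 V.
Required N = ⌈(70.6 − 1.76)/6.02⌉ = ⌈11.435⌉ = 12.
LSB = 20 V ÷ 2^12 = 20/4096 V = 4.8828 mV.
RMS noise = LSB/√12 = 1.41 mV.

1.41 mV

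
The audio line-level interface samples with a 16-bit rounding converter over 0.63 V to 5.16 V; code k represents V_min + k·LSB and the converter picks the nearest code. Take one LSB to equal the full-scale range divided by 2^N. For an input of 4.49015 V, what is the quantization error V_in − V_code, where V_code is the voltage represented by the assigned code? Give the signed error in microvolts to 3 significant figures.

+14.3 µV

Range = 5.16 − (0.63) = 4.53 V. LSB = 4.53 V / 2^16 ≈ 69.12 µV.
(V_in − V_min)/LSB = (4.49015 − (0.63)) × 65536/4.53 = 55845.2076 → nearest code k = 55845.
V_code = 0.63 + (55845/65536) × 4.53 = 4.4901356506 V.
e = 4.49015 − (4.4901356506) = +14.3 µV.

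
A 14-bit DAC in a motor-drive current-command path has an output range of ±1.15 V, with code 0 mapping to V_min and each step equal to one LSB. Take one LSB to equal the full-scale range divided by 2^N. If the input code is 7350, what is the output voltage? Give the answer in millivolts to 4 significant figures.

Span: 1.15 V − (-1.15 V) = 2.3 V. LSB = 2.3 V / 2^14.
Output = V_min + (7350/16384) × range = -1.15 + 0.448608 × 2.3 V
      = -1.15 V + 1.03180 V = -0.118201 V.

-118.2 mV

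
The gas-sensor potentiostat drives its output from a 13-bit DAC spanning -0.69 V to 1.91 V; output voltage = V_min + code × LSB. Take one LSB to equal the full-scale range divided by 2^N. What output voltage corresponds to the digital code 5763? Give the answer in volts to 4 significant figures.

The full-scale span is 1.91 − (-0.69) = 2.6 V. LSB = 2.6 V / 2^13.
V_out = -0.69 + 5763 × (2.6/8192) V
      = -0.69 V + 1.82908 V = 1.13908 V.

1.139 V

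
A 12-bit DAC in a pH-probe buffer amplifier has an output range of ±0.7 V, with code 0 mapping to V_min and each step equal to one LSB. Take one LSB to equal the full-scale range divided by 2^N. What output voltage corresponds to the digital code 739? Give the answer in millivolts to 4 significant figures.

The full-scale span is 0.7 − (-0.7) = 1.4 V. LSB = 1.4 V / 2^12.
V_out = V_min + code × LSB = -0.7 V + 739 × 1.4 V / 4096
      = -0.7 + 0.252588 = -0.447412 V.

-447.4 mV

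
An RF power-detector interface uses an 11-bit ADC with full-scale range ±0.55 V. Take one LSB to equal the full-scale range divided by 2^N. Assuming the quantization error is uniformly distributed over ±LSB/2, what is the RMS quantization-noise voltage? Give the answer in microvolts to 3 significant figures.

Range = 0.55 − (-0.55) = 1.1 V.
LSB = 1.1 V ÷ 2^11 = 1.1/2048 V = 0.53711 mV.
V_rms = LSB/√12 = 0.53711 mV / √12 = 155 µV.

155 µV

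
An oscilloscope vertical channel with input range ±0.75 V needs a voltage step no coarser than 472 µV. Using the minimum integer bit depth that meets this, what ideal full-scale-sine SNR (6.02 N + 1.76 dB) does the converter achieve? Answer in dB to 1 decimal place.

74.0 dB

Full-scale range = 0.75 V − (-0.75 V) = 1.5 V.
1.5 V / 472 µV = 3178. Since 2^11 = 2048 and 2^12 = 4096, N = 12.
SNR = 6.02 × 12 + 1.76 = 74.00 dB.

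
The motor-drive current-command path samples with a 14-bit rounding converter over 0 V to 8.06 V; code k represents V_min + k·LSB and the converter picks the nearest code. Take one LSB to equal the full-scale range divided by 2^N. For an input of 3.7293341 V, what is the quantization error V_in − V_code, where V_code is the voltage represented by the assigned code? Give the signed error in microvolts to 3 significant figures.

Range is 8.06 V. LSB = 8.06 V / 2^14 ≈ 491.9 µV.
Position in LSBs: (3.7293341 − (0)) × 16384/8.06 = 7580.8201; rounding gives k = 7581.
V_code = 0 + (7581/16384) × 8.06 = 3.7294226074 V.
V_in − V_code = 3.7293341 − (3.7294226074) = −88.5 µV.

−88.5 µV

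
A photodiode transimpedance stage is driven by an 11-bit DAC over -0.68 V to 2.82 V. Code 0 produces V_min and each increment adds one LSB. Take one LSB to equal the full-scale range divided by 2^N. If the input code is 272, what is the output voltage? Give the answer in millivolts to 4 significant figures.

Span: 2.82 V − (-0.68 V) = 3.5 V. LSB = 3.5 V / 2^11.
V_out = V_min + code × LSB = -0.68 V + 272 × 3.5 V / 2048
      = -0.68 + 0.464844 = -0.215156 V.

-215.2 mV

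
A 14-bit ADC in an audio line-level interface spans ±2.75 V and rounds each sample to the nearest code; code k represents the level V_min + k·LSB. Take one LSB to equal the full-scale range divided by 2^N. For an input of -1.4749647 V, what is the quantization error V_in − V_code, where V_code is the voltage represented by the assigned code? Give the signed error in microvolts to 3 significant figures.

Full-scale range = 2.75 V − (-2.75 V) = 5.5 V. LSB = 5.5 V / 2^14 ≈ 335.7 µV.
(V_in − V_min)/LSB = (-1.4749647 − (-2.75)) × 16384/5.5 = 3798.2142 → nearest code k = 3798.
V_code = V_min + k × range/2^14 = -2.75 + 3798 × 5.5/16384 = -1.4750366211 V.
Error = V_in − V_code = -1.4749647 − (-1.4750366211) = +71.9 µV.

+71.9 µV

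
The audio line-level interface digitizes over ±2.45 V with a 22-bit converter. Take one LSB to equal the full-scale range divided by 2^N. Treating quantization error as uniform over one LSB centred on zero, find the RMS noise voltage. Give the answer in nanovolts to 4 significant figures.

The full-scale span is 2.45 − (-2.45) = 4.9 V.
LSB = 4.9 V ÷ 2^22 = 4.9/4194304 V = 1.16825 µV.
σ_q = LSB/√12 = 1.16825 µV/3.4641 = 337.2 nV.

337.2 nV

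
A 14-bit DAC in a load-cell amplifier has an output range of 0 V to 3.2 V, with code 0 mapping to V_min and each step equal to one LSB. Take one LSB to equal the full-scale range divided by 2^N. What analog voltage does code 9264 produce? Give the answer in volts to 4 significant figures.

V_FS = 3.2 V. LSB = 3.2 V / 2^14.
V_out = V_min + code × LSB = 0 V + 9264 × 3.2 V / 16384
      = 0 V + 1.80938 V = 1.80938 V.

1.809 V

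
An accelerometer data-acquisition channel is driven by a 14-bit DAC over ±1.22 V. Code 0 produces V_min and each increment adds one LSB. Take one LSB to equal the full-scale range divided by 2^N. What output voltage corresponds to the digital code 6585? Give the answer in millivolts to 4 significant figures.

-239.3 mV

Range = 1.22 − (-1.22) = 2.44 V. LSB = 2.44 V / 2^14.
V_out = -1.22 + 6585 × (2.44/16384) V
      = -1.22 V + 0.980676 V = -0.239324 V.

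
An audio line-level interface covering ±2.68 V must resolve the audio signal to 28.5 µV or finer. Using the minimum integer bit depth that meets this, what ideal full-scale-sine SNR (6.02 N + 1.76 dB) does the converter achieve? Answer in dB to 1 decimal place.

Range = 2.68 − (-2.68) = 5.36 V.
Required number of levels: 5.36/28.5 µV = 188070; smallest N with 2^N ≥ that is 18.
Ideal SNR at N = 18: 6.02·18 + 1.76 = 110.1 dB.

110.1 dB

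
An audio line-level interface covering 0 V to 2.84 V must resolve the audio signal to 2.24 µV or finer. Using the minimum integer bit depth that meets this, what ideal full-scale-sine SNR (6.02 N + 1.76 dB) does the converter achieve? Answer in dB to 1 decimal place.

Full-scale range = 2.84 V.
Need 2^N ≥ 2.84 V / 2.24 µV = 1.268e6 → N_min = 21.
SNR = 6.02 × 21 + 1.76 = 128.18 dB.

128.2 dB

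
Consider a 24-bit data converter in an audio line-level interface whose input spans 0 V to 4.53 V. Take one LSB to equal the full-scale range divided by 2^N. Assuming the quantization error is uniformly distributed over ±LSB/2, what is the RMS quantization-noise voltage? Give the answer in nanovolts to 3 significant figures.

Span = 4.53 V.
LSB = 4.53 V / 2^24 = 270.01 nV.
σ_q = LSB/√12 = 270.01 nV/3.4641 = 77.9 nV.

77.9 nV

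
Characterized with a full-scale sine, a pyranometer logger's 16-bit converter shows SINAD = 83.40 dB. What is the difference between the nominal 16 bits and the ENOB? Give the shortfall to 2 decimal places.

ENOB = (SINAD − 1.76)/6.02 = (83.40 − 1.76)/6.02 = 13.5615 bits.
16 − 13.5615 = 2.44 bits below nominal.

2.44 bits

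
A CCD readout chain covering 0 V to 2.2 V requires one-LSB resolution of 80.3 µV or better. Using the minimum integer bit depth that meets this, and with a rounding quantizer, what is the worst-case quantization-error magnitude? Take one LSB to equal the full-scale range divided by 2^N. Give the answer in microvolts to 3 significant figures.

V_FS = 2.2 V.
2.2 V / 80.3 µV = 27400. Since 2^14 = 16384 and 2^15 = 32768, N = 15.
LSB = 2.2 V / 2^15 = 67.139 µV.
Half an LSB is 33.6 µV.

33.6 µV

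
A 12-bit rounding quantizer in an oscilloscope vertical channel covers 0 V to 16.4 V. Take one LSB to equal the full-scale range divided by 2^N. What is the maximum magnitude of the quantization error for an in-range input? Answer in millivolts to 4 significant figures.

2.002 mV

V_FS = 16.4 V.
One LSB is 16.4 V / 4096 = 4.00391 mV.
Worst-case error for round-to-nearest is half an LSB: 2.002 mV.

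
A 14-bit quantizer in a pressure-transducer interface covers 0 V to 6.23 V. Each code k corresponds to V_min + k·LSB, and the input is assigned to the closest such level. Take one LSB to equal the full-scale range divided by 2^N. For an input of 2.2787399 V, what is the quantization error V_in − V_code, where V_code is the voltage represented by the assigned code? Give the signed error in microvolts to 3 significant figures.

V_FS = 6.23 V. LSB = 6.23 V / 2^14 ≈ 380.2 µV.
(V_in − V_min)/LSB = (2.2787399 − (0)) × 16384/6.23 = 5992.7567 → nearest code k = 5993.
Reconstructed level: 0 + 5993 × 6.23/16384 V = 2.2788323975 V.
V_in − V_code = 2.2787399 − (2.2788323975) = −92.5 µV.

−92.5 µV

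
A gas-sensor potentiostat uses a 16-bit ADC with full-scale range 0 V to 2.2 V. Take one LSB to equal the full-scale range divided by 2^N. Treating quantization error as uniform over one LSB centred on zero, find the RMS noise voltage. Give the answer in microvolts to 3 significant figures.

Span = 2.2 V.
One LSB is 2.2 V / 65536 = 33.569 µV.
RMS of a uniform error over width LSB is LSB/√12 = 9.69 µV.

9.69 µV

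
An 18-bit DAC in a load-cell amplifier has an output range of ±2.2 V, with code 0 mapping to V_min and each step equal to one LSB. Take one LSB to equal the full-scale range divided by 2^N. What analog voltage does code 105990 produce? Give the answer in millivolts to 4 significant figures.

-421.0 mV

Span: 2.2 V − (-2.2 V) = 4.4 V. LSB = 4.4 V / 2^18.
V_out = V_min + code × LSB = -2.2 V + 105990 × 4.4 V / 262144
      = -2.2 V + 1.77901 V = -0.420993 V.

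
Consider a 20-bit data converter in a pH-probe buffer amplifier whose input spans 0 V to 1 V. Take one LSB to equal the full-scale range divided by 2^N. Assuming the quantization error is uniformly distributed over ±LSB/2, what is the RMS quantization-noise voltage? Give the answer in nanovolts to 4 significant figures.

275.3 nV

Full-scale range = 1 V.
LSB = 1 V ÷ 2^20 = 1/1048576 V = 0.953674 µV.
RMS of a uniform error over width LSB is LSB/√12 = 275.3 nV.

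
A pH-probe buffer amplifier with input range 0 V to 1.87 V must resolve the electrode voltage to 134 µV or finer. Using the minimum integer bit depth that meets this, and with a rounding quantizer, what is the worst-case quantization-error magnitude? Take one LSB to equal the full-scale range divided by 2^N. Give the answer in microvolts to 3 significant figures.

V_FS = 1.87 V.
Need 2^N ≥ 1.87 V / 134 µV = 13960 → N_min = 14.
LSB = 1.87 V ÷ 2^14 = 1.87/16384 V = 114.14 µV.
Half an LSB is 57.1 µV.

57.1 µV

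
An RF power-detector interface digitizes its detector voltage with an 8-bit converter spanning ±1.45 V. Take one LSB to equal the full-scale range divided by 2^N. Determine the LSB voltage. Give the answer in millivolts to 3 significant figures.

11.3 mV

The full-scale span is 1.45 − (-1.45) = 2.9 V.
There are 2^8 = 256 steps.
Step size = 2.9/256 V = 11.3 mV.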